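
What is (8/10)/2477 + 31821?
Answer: 394103089/12385 ≈ 31821.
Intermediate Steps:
(8/10)/2477 + 31821 = (8*(⅒))/2477 + 31821 = (1/2477)*(⅘) + 31821 = 4/12385 + 31821 = 394103089/12385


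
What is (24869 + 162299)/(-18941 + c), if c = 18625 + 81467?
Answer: 187168/81151 ≈ 2.3064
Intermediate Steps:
c = 100092
(24869 + 162299)/(-18941 + c) = (24869 + 162299)/(-18941 + 100092) = 187168/81151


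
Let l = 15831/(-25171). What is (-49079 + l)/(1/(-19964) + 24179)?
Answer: -4932638599952/2430056441781 ≈ -2.0298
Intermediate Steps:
l = -15831/25171 (l = 15831*(-1/25171) = -15831/25171 ≈ -0.62894)
(-49079 + l)/(1/(-19964) + 24179) = (-49079 - 15831/25171)/(1/(-19964) + 24179) = -1235383340/(25171*(-1/19964 + 24179)) = -1235383340/(25171*482709555/19964) = -1235383340/25171*19964/482709555 = -4932638599952/2430056441781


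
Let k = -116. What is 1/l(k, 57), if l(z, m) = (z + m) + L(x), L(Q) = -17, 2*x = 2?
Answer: -1/76 ≈ -0.013158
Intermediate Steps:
x = 1 (x = (1/2)*2 = 1)
l(z, m) = -17 + m + z (l(z, m) = (z + m) - 17 = (m + z) - 17 = -17 + m + z)
1/l(k, 57) = 1/(-17 + 57 - 116) = 1/(-76) = -1/76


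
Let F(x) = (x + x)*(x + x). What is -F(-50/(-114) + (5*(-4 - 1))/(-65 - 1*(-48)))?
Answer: -13690000/938961 ≈ -14.580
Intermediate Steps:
F(x) = 4*x² (F(x) = (2*x)*(2*x) = 4*x²)
-F(-50/(-114) + (5*(-4 - 1))/(-65 - 1*(-48))) = -4*(-50/(-114) + (5*(-4 - 1))/(-65 - 1*(-48)))² = -4*(-50*(-1/114) + (5*(-5))/(-65 + 48))² = -4*(25/57 - 25/(-17))² = -4*(25/57 - 25*(-1/17))² = -4*(25/57 + 25/17)² = -4*(1850/969)² = -4*3422500/938961 = -1*13690000/938961 = -13690000/938961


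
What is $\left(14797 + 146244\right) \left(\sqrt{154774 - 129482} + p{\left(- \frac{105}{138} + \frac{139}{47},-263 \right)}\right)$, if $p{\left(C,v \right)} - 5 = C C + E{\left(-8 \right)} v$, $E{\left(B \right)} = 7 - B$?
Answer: $- \frac{2962183058501719}{4674244} + 322082 \sqrt{6323} \approx -6.0811 \cdot 10^{8}$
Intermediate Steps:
$p{\left(C,v \right)} = 5 + C^{2} + 15 v$ ($p{\left(C,v \right)} = 5 + \left(C C + \left(7 - -8\right) v\right) = 5 + \left(C^{2} + \left(7 + 8\right) v\right) = 5 + \left(C^{2} + 15 v\right) = 5 + C^{2} + 15 v$)
$\left(14797 + 146244\right) \left(\sqrt{154774 - 129482} + p{\left(- \frac{105}{138} + \frac{139}{47},-263 \right)}\right) = \left(14797 + 146244\right) \left(\sqrt{154774 - 129482} + \left(5 + \left(- \frac{105}{138} + \frac{139}{47}\right)^{2} + 15 \left(-263\right)\right)\right) = 161041 \left(\sqrt{25292} + \left(5 + \left(\left(-105\right) \frac{1}{138} + 139 \cdot \frac{1}{47}\right)^{2} - 3945\right)\right) = 161041 \left(2 \sqrt{6323} + \left(5 + \left(- \frac{35}{46} + \frac{139}{47}\right)^{2} - 3945\right)\right) = 161041 \left(2 \sqrt{6323} + \left(5 + \left(\frac{4749}{2162}\right)^{2} - 3945\right)\right) = 161041 \left(2 \sqrt{6323} + \left(5 + \frac{22553001}{4674244} - 3945\right)\right) = 161041 \left(2 \sqrt{6323} - \frac{18393968359}{4674244}\right) = 161041 \left(- \frac{18393968359}{4674244} + 2 \sqrt{6323}\right) = - \frac{2962183058501719}{4674244} + 322082 \sqrt{6323}$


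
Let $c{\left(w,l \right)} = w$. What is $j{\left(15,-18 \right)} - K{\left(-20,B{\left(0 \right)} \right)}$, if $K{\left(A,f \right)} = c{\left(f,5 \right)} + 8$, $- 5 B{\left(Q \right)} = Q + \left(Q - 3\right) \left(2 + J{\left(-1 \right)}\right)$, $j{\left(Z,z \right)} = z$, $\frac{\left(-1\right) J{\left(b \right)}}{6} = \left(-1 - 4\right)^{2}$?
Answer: $\frac{314}{5} \approx 62.8$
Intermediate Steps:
$J{\left(b \right)} = -150$ ($J{\left(b \right)} = - 6 \left(-1 - 4\right)^{2} = - 6 \left(-5\right)^{2} = \left(-6\right) 25 = -150$)
$B{\left(Q \right)} = - \frac{444}{5} + \frac{147 Q}{5}$ ($B{\left(Q \right)} = - \frac{Q + \left(Q - 3\right) \left(2 - 150\right)}{5} = - \frac{Q + \left(-3 + Q\right) \left(-148\right)}{5} = - \frac{Q - \left(-444 + 148 Q\right)}{5} = - \frac{444 - 147 Q}{5} = - \frac{444}{5} + \frac{147 Q}{5}$)
$K{\left(A,f \right)} = 8 + f$ ($K{\left(A,f \right)} = f + 8 = 8 + f$)
$j{\left(15,-18 \right)} - K{\left(-20,B{\left(0 \right)} \right)} = -18 - \left(8 + \left(- \frac{444}{5} + \frac{147}{5} \cdot 0\right)\right) = -18 - \left(8 + \left(- \frac{444}{5} + 0\right)\right) = -18 - \left(8 - \frac{444}{5}\right) = -18 - - \frac{404}{5} = -18 + \frac{404}{5} = \frac{314}{5}$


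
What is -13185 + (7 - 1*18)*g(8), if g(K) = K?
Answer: -13273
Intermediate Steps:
-13185 + (7 - 1*18)*g(8) = -13185 + (7 - 1*18)*8 = -13185 + (7 - 18)*8 = -13185 - 11*8 = -13185 - 88 = -13273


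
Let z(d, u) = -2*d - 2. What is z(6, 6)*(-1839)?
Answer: 25746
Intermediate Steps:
z(d, u) = -2 - 2*d
z(6, 6)*(-1839) = (-2 - 2*6)*(-1839) = (-2 - 12)*(-1839) = -14*(-1839) = 25746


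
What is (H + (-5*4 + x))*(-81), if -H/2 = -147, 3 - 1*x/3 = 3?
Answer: -22194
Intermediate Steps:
x = 0 (x = 9 - 3*3 = 9 - 9 = 0)
H = 294 (H = -2*(-147) = 294)
(H + (-5*4 + x))*(-81) = (294 + (-5*4 + 0))*(-81) = (294 + (-20 + 0))*(-81) = (294 - 20)*(-81) = 274*(-81) = -22194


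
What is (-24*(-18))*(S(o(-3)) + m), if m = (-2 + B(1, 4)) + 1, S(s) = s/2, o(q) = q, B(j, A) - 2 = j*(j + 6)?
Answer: 2808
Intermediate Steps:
B(j, A) = 2 + j*(6 + j) (B(j, A) = 2 + j*(j + 6) = 2 + j*(6 + j))
S(s) = s/2 (S(s) = s*(1/2) = s/2)
m = 8 (m = (-2 + (2 + 1**2 + 6*1)) + 1 = (-2 + (2 + 1 + 6)) + 1 = (-2 + 9) + 1 = 7 + 1 = 8)
(-24*(-18))*(S(o(-3)) + m) = (-24*(-18))*((1/2)*(-3) + 8) = 432*(-3/2 + 8) = 432*(13/2) = 2808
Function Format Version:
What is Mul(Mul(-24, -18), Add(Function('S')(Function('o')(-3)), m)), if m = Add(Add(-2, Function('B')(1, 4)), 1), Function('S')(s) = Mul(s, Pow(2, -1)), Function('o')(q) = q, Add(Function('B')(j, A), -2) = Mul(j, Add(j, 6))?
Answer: 2808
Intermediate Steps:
Function('B')(j, A) = Add(2, Mul(j, Add(6, j))) (Function('B')(j, A) = Add(2, Mul(j, Add(j, 6))) = Add(2, Mul(j, Add(6, j))))
Function('S')(s) = Mul(Rational(1, 2), s) (Function('S')(s) = Mul(s, Rational(1, 2)) = Mul(Rational(1, 2), s))
m = 8 (m = Add(Add(-2, Add(2, Pow(1, 2), Mul(6, 1))), 1) = Add(Add(-2, Add(2, 1, 6)), 1) = Add(Add(-2, 9), 1) = Add(7, 1) = 8)
Mul(Mul(-24, -18), Add(Function('S')(Function('o')(-3)), m)) = Mul(Mul(-24, -18), Add(Mul(Rational(1, 2), -3), 8)) = Mul(432, Add(Rational(-3, 2), 8)) = Mul(432, Rational(13, 2)) = 2808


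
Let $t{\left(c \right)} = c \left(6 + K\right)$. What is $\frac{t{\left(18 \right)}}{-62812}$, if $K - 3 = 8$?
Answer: $- \frac{153}{31406} \approx -0.0048717$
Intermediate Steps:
$K = 11$ ($K = 3 + 8 = 11$)
$t{\left(c \right)} = 17 c$ ($t{\left(c \right)} = c \left(6 + 11\right) = c 17 = 17 c$)
$\frac{t{\left(18 \right)}}{-62812} = \frac{17 \cdot 18}{-62812} = 306 \left(- \frac{1}{62812}\right) = - \frac{153}{31406}$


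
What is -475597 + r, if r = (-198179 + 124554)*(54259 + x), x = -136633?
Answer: 6064310153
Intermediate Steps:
r = 6064785750 (r = (-198179 + 124554)*(54259 - 136633) = -73625*(-82374) = 6064785750)
-475597 + r = -475597 + 6064785750 = 6064310153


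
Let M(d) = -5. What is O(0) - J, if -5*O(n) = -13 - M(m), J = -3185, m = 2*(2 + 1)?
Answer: 15933/5 ≈ 3186.6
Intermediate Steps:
m = 6 (m = 2*3 = 6)
O(n) = 8/5 (O(n) = -(-13 - 1*(-5))/5 = -(-13 + 5)/5 = -⅕*(-8) = 8/5)
O(0) - J = 8/5 - 1*(-3185) = 8/5 + 3185 = 15933/5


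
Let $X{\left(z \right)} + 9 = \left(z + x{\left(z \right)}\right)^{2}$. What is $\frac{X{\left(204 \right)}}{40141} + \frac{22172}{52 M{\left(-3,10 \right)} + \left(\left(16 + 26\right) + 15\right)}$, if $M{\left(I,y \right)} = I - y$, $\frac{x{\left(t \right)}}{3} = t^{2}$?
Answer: $\frac{9679033661953}{24847279} \approx 3.8954 \cdot 10^{5}$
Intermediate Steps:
$x{\left(t \right)} = 3 t^{2}$
$X{\left(z \right)} = -9 + \left(z + 3 z^{2}\right)^{2}$
$\frac{X{\left(204 \right)}}{40141} + \frac{22172}{52 M{\left(-3,10 \right)} + \left(\left(16 + 26\right) + 15\right)} = \frac{-9 + 204^{2} \left(1 + 3 \cdot 204\right)^{2}}{40141} + \frac{22172}{52 \left(-3 - 10\right) + \left(\left(16 + 26\right) + 15\right)} = \left(-9 + 41616 \left(1 + 612\right)^{2}\right) \frac{1}{40141} + \frac{22172}{52 \left(-3 - 10\right) + \left(42 + 15\right)} = \left(-9 + 41616 \cdot 613^{2}\right) \frac{1}{40141} + \frac{22172}{52 \left(-13\right) + 57} = \left(-9 + 41616 \cdot 375769\right) \frac{1}{40141} + \frac{22172}{-676 + 57} = \left(-9 + 15638002704\right) \frac{1}{40141} + \frac{22172}{-619} = 15638002695 \cdot \frac{1}{40141} + 22172 \left(- \frac{1}{619}\right) = \frac{15638002695}{40141} - \frac{22172}{619} = \frac{9679033661953}{24847279}$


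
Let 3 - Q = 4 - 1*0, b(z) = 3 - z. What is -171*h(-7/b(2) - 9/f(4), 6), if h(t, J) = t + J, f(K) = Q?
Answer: -1368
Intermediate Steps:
Q = -1 (Q = 3 - (4 - 1*0) = 3 - (4 + 0) = 3 - 1*4 = 3 - 4 = -1)
f(K) = -1
h(t, J) = J + t
-171*h(-7/b(2) - 9/f(4), 6) = -171*(6 + (-7/(3 - 1*2) - 9/(-1))) = -171*(6 + (-7/(3 - 2) - 9*(-1))) = -171*(6 + (-7/1 + 9)) = -171*(6 + (-7*1 + 9)) = -171*(6 + (-7 + 9)) = -171*(6 + 2) = -171*8 = -1368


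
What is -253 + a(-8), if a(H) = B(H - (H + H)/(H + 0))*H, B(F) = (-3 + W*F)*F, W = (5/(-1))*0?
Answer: -493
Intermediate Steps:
W = 0 (W = (5*(-1))*0 = -5*0 = 0)
B(F) = -3*F (B(F) = (-3 + 0*F)*F = (-3 + 0)*F = -3*F)
a(H) = H*(6 - 3*H) (a(H) = (-3*(H - (H + H)/(H + 0)))*H = (-3*(H - 2*H/H))*H = (-3*(H - 1*2))*H = (-3*(H - 2))*H = (-3*(-2 + H))*H = (6 - 3*H)*H = H*(6 - 3*H))
-253 + a(-8) = -253 + 3*(-8)*(2 - 1*(-8)) = -253 + 3*(-8)*(2 + 8) = -253 + 3*(-8)*10 = -253 - 240 = -493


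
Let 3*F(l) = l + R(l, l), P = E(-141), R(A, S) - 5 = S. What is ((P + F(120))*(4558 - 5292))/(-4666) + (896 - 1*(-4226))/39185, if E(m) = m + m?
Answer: -8607069017/274255815 ≈ -31.383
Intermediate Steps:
R(A, S) = 5 + S
E(m) = 2*m
P = -282 (P = 2*(-141) = -282)
F(l) = 5/3 + 2*l/3 (F(l) = (l + (5 + l))/3 = (5 + 2*l)/3 = 5/3 + 2*l/3)
((P + F(120))*(4558 - 5292))/(-4666) + (896 - 1*(-4226))/39185 = ((-282 + (5/3 + (2/3)*120))*(4558 - 5292))/(-4666) + (896 - 1*(-4226))/39185 = ((-282 + (5/3 + 80))*(-734))*(-1/4666) + (896 + 4226)*(1/39185) = ((-282 + 245/3)*(-734))*(-1/4666) + 5122*(1/39185) = -601/3*(-734)*(-1/4666) + 5122/39185 = (441134/3)*(-1/4666) + 5122/39185 = -220567/6999 + 5122/39185 = -8607069017/274255815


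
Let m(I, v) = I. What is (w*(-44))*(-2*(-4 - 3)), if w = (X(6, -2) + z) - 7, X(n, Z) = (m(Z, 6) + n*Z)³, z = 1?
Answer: 1694000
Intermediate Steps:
X(n, Z) = (Z + Z*n)³ (X(n, Z) = (Z + n*Z)³ = (Z + Z*n)³)
w = -2750 (w = ((-2)³*(1 + 6)³ + 1) - 7 = (-8*7³ + 1) - 7 = (-8*343 + 1) - 7 = (-2744 + 1) - 7 = -2743 - 7 = -2750)
(w*(-44))*(-2*(-4 - 3)) = (-2750*(-44))*(-2*(-4 - 3)) = 121000*(-2*(-7)) = 121000*14 = 1694000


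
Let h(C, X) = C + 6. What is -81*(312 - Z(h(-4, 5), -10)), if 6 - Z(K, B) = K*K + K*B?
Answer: -23490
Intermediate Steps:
h(C, X) = 6 + C
Z(K, B) = 6 - K² - B*K (Z(K, B) = 6 - (K*K + K*B) = 6 - (K² + B*K) = 6 + (-K² - B*K) = 6 - K² - B*K)
-81*(312 - Z(h(-4, 5), -10)) = -81*(312 - (6 - (6 - 4)² - 1*(-10)*(6 - 4))) = -81*(312 - (6 - 1*2² - 1*(-10)*2)) = -81*(312 - (6 - 1*4 + 20)) = -81*(312 - (6 - 4 + 20)) = -81*(312 - 1*22) = -81*(312 - 22) = -81*290 = -23490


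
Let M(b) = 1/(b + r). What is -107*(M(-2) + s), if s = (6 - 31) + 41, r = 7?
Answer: -8667/5 ≈ -1733.4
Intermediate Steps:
M(b) = 1/(7 + b) (M(b) = 1/(b + 7) = 1/(7 + b))
s = 16 (s = -25 + 41 = 16)
-107*(M(-2) + s) = -107*(1/(7 - 2) + 16) = -107*(1/5 + 16) = -107*(⅕ + 16) = -107*81/5 = -8667/5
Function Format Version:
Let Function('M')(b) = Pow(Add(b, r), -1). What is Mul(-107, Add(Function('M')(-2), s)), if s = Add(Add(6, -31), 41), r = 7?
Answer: Rational(-8667, 5) ≈ -1733.4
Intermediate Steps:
Function('M')(b) = Pow(Add(7, b), -1) (Function('M')(b) = Pow(Add(b, 7), -1) = Pow(Add(7, b), -1))
s = 16 (s = Add(-25, 41) = 16)
Mul(-107, Add(Function('M')(-2), s)) = Mul(-107, Add(Pow(Add(7, -2), -1), 16)) = Mul(-107, Add(Pow(5, -1), 16)) = Mul(-107, Add(Rational(1, 5), 16)) = Mul(-107, Rational(81, 5)) = Rational(-8667, 5)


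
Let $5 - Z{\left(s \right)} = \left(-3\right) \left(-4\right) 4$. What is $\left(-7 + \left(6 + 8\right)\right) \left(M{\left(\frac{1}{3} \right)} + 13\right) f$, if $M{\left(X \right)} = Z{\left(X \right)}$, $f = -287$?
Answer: $60270$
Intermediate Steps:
$Z{\left(s \right)} = -43$ ($Z{\left(s \right)} = 5 - \left(-3\right) \left(-4\right) 4 = 5 - 12 \cdot 4 = 5 - 48 = -43$)
$M{\left(X \right)} = -43$
$\left(-7 + \left(6 + 8\right)\right) \left(M{\left(\frac{1}{3} \right)} + 13\right) f = \left(-7 + \left(6 + 8\right)\right) \left(-43 + 13\right) \left(-287\right) = \left(-7 + 14\right) \left(-30\right) \left(-287\right) = 7 \left(-30\right) \left(-287\right) = \left(-210\right) \left(-287\right) = 60270$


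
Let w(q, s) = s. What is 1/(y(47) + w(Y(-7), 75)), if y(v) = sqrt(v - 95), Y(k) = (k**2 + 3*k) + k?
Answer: 25/1891 - 4*I*sqrt(3)/5673 ≈ 0.013221 - 0.0012213*I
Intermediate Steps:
Y(k) = k**2 + 4*k
y(v) = sqrt(-95 + v)
1/(y(47) + w(Y(-7), 75)) = 1/(sqrt(-95 + 47) + 75) = 1/(sqrt(-48) + 75) = 1/(4*I*sqrt(3) + 75) = 1/(75 + 4*I*sqrt(3))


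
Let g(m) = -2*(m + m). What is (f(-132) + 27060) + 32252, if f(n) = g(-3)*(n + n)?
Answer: 56144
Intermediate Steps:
g(m) = -4*m
f(n) = 24*n (f(n) = (-4*(-3))*(n + n) = 12*(2*n) = 24*n)
(f(-132) + 27060) + 32252 = (24*(-132) + 27060) + 32252 = (-3168 + 27060) + 32252 = 23892 + 32252 = 56144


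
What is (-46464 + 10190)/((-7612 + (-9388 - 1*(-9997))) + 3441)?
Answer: 18137/1781 ≈ 10.184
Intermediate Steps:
(-46464 + 10190)/((-7612 + (-9388 - 1*(-9997))) + 3441) = -36274/((-7612 + (-9388 + 9997)) + 3441) = -36274/((-7612 + 609) + 3441) = -36274/(-7003 + 3441) = -36274/(-3562) = -36274*(-1/3562) = 18137/1781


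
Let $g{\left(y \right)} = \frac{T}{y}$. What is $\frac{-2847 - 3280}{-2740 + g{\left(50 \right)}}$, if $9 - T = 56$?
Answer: $\frac{306350}{137047} \approx 2.2354$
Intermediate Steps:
$T = -47$ ($T = 9 - 56 = -47$)
$g{\left(y \right)} = - \frac{47}{y}$
$\frac{-2847 - 3280}{-2740 + g{\left(50 \right)}} = \frac{-2847 - 3280}{-2740 - \frac{47}{50}} = - \frac{6127}{-2740 - \frac{47}{50}} = - \frac{6127}{- \frac{137047}{50}} = \left(-6127\right) \left(- \frac{50}{137047}\right) = \frac{306350}{137047}$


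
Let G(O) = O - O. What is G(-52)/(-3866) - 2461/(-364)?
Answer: 2461/364 ≈ 6.7610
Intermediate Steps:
G(O) = 0
G(-52)/(-3866) - 2461/(-364) = 0/(-3866) - 2461/(-364) = 0*(-1/3866) - 2461*(-1/364) = 0 + 2461/364 = 2461/364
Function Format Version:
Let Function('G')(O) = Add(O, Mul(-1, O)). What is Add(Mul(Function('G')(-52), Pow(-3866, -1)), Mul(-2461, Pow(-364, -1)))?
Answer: Rational(2461, 364) ≈ 6.7610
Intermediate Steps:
Function('G')(O) = 0
Add(Mul(Function('G')(-52), Pow(-3866, -1)), Mul(-2461, Pow(-364, -1))) = Add(Mul(0, Pow(-3866, -1)), Mul(-2461, Pow(-364, -1))) = Add(Mul(0, Rational(-1, 3866)), Mul(-2461, Rational(-1, 364))) = Add(0, Rational(2461, 364)) = Rational(2461, 364)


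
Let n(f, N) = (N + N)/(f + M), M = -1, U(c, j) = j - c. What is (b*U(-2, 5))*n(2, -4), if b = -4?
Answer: 224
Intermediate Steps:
n(f, N) = 2*N/(-1 + f) (n(f, N) = (N + N)/(f - 1) = (2*N)/(-1 + f) = 2*N/(-1 + f))
(b*U(-2, 5))*n(2, -4) = (-4*(5 - 1*(-2)))*(2*(-4)/(-1 + 2)) = (-4*(5 + 2))*(2*(-4)/1) = (-4*7)*(2*(-4)*1) = -28*(-8) = 224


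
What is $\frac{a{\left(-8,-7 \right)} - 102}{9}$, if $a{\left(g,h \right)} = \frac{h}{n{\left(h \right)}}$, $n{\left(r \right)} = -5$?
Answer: $- \frac{503}{45} \approx -11.178$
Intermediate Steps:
$a{\left(g,h \right)} = - \frac{h}{5}$ ($a{\left(g,h \right)} = \frac{h}{-5} = h \left(- \frac{1}{5}\right) = - \frac{h}{5}$)
$\frac{a{\left(-8,-7 \right)} - 102}{9} = \frac{\left(- \frac{1}{5}\right) \left(-7\right) - 102}{9} = \left(\frac{7}{5} - 102\right) \frac{1}{9} = \left(- \frac{503}{5}\right) \frac{1}{9} = - \frac{503}{45}$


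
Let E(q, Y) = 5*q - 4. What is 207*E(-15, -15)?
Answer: -16353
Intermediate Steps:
E(q, Y) = -4 + 5*q
207*E(-15, -15) = 207*(-4 + 5*(-15)) = 207*(-4 - 75) = 207*(-79) = -16353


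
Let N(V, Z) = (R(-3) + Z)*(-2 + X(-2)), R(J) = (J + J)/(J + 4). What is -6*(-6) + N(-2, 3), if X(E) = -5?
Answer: 57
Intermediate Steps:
R(J) = 2*J/(4 + J) (R(J) = (2*J)/(4 + J) = 2*J/(4 + J))
N(V, Z) = 42 - 7*Z (N(V, Z) = (2*(-3)/(4 - 3) + Z)*(-2 - 5) = (2*(-3)/1 + Z)*(-7) = (2*(-3)*1 + Z)*(-7) = (-6 + Z)*(-7) = 42 - 7*Z)
-6*(-6) + N(-2, 3) = -6*(-6) + (42 - 7*3) = 36 + (42 - 21) = 36 + 21 = 57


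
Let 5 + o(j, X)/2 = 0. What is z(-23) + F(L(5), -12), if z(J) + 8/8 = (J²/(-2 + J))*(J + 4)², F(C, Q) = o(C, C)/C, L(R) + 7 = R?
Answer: -190869/25 ≈ -7634.8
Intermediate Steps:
o(j, X) = -10 (o(j, X) = -10 + 2*0 = -10 + 0 = -10)
L(R) = -7 + R
F(C, Q) = -10/C
z(J) = -1 + J²*(4 + J)²/(-2 + J) (z(J) = -1 + (J²/(-2 + J))*(J + 4)² = -1 + (J²/(-2 + J))*(4 + J)² = -1 + J²*(4 + J)²/(-2 + J))
z(-23) + F(L(5), -12) = (2 - 1*(-23) + (-23)²*(4 - 23)²)/(-2 - 23) - 10/(-7 + 5) = (2 + 23 + 529*(-19)²)/(-25) - 10/(-2) = -(2 + 23 + 529*361)/25 - 10*(-½) = -(2 + 23 + 190969)/25 + 5 = -1/25*190994 + 5 = -190994/25 + 5 = -190869/25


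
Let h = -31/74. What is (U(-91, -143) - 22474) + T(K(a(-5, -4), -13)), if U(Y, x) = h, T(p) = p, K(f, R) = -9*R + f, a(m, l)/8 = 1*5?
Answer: -1651489/74 ≈ -22317.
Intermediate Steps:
a(m, l) = 40 (a(m, l) = 8*(1*5) = 8*5 = 40)
K(f, R) = f - 9*R
h = -31/74 (h = -31*1/74 = -31/74 ≈ -0.41892)
U(Y, x) = -31/74
(U(-91, -143) - 22474) + T(K(a(-5, -4), -13)) = (-31/74 - 22474) + (40 - 9*(-13)) = -1663107/74 + (40 + 117) = -1663107/74 + 157 = -1651489/74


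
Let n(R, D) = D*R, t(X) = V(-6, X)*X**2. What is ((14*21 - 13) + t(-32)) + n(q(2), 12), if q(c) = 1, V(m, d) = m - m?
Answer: 293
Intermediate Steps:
V(m, d) = 0
t(X) = 0 (t(X) = 0*X**2 = 0)
((14*21 - 13) + t(-32)) + n(q(2), 12) = ((14*21 - 13) + 0) + 12*1 = ((294 - 13) + 0) + 12 = (281 + 0) + 12 = 281 + 12 = 293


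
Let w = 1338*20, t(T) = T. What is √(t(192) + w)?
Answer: 2*√6738 ≈ 164.17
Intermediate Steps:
w = 26760
√(t(192) + w) = √(192 + 26760) = √26952 = 2*√6738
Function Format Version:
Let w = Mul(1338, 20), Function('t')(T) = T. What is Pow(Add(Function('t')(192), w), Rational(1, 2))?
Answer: Mul(2, Pow(6738, Rational(1, 2))) ≈ 164.17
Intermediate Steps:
w = 26760
Pow(Add(Function('t')(192), w), Rational(1, 2)) = Pow(Add(192, 26760), Rational(1, 2)) = Pow(26952, Rational(1, 2)) = Mul(2, Pow(6738, Rational(1, 2)))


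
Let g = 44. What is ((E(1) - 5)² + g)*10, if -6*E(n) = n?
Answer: 12725/18 ≈ 706.94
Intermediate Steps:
E(n) = -n/6
((E(1) - 5)² + g)*10 = ((-⅙*1 - 5)² + 44)*10 = ((-⅙ - 5)² + 44)*10 = ((-31/6)² + 44)*10 = (961/36 + 44)*10 = (2545/36)*10 = 12725/18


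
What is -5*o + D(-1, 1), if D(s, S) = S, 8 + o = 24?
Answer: -79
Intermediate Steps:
o = 16 (o = -8 + 24 = 16)
-5*o + D(-1, 1) = -5*16 + 1 = -80 + 1 = -79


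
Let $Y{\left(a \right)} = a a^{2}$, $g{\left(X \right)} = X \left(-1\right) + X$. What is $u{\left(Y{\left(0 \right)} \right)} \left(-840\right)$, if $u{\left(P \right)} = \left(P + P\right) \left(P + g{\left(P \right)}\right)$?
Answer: $0$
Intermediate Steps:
$g{\left(X \right)} = 0$ ($g{\left(X \right)} = - X + X = 0$)
$Y{\left(a \right)} = a^{3}$
$u{\left(P \right)} = 2 P^{2}$ ($u{\left(P \right)} = \left(P + P\right) \left(P + 0\right) = 2 P P = 2 P^{2}$)
$u{\left(Y{\left(0 \right)} \right)} \left(-840\right) = 2 \left(0^{3}\right)^{2} \left(-840\right) = 2 \cdot 0^{2} \left(-840\right) = 2 \cdot 0 \left(-840\right) = 0 \left(-840\right) = 0$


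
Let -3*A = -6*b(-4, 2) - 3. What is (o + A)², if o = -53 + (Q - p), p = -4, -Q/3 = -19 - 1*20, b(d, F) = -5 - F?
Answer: 3025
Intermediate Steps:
Q = 117 (Q = -3*(-19 - 1*20) = -3*(-19 - 20) = -3*(-39) = 117)
A = -13 (A = -(-6*(-5 - 1*2) - 3)/3 = -(-6*(-5 - 2) - 3)/3 = -(-6*(-7) - 3)/3 = -(42 - 3)/3 = -⅓*39 = -13)
o = 68 (o = -53 + (117 - 1*(-4)) = -53 + (117 + 4) = -53 + 121 = 68)
(o + A)² = (68 - 13)² = 55² = 3025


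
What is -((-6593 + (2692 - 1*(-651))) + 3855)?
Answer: -605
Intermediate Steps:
-((-6593 + (2692 - 1*(-651))) + 3855) = -((-6593 + (2692 + 651)) + 3855) = -((-6593 + 3343) + 3855) = -(-3250 + 3855) = -1*605 = -605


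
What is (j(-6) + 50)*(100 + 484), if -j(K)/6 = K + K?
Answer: 71248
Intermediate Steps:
j(K) = -12*K (j(K) = -6*(K + K) = -12*K)
(j(-6) + 50)*(100 + 484) = (-12*(-6) + 50)*(100 + 484) = (72 + 50)*584 = 122*584 = 71248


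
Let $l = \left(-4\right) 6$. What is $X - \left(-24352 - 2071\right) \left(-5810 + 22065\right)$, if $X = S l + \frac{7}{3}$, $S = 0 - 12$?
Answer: $\frac{1288518466}{3} \approx 4.2951 \cdot 10^{8}$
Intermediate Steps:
$l = -24$
$S = -12$ ($S = 0 - 12 = -12$)
$X = \frac{871}{3}$ ($X = \left(-12\right) \left(-24\right) + \frac{7}{3} = 288 + 7 \cdot \frac{1}{3} = 288 + \frac{7}{3} = \frac{871}{3} \approx 290.33$)
$X - \left(-24352 - 2071\right) \left(-5810 + 22065\right) = \frac{871}{3} - \left(-24352 - 2071\right) \left(-5810 + 22065\right) = \frac{871}{3} - \left(-26423\right) 16255 = \frac{871}{3} - -429505865 = \frac{871}{3} + 429505865 = \frac{1288518466}{3}$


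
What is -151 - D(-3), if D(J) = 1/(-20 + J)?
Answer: -3472/23 ≈ -150.96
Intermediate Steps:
-151 - D(-3) = -151 - 1/(-20 - 3) = -151 - 1/(-23) = -151 - 1*(-1/23) = -151 + 1/23 = -3472/23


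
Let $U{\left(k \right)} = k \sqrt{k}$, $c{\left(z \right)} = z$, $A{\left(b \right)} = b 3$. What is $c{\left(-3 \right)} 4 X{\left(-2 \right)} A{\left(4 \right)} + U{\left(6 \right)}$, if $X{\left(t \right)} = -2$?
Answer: $288 + 6 \sqrt{6} \approx 302.7$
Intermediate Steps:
$A{\left(b \right)} = 3 b$
$U{\left(k \right)} = k^{\frac{3}{2}}$
$c{\left(-3 \right)} 4 X{\left(-2 \right)} A{\left(4 \right)} + U{\left(6 \right)} = - 3 \cdot 4 \left(-2\right) 3 \cdot 4 + 6^{\frac{3}{2}} = - 3 \left(\left(-8\right) 12\right) + 6 \sqrt{6} = \left(-3\right) \left(-96\right) + 6 \sqrt{6} = 288 + 6 \sqrt{6}$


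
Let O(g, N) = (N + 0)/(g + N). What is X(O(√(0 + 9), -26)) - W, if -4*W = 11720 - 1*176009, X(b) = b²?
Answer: -86906177/2116 ≈ -41071.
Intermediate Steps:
O(g, N) = N/(N + g)
W = 164289/4 (W = -(11720 - 1*176009)/4 = -(11720 - 176009)/4 = -¼*(-164289) = 164289/4 ≈ 41072.)
X(O(√(0 + 9), -26)) - W = (-26/(-26 + √(0 + 9)))² - 1*164289/4 = (-26/(-26 + √9))² - 164289/4 = (-26/(-26 + 3))² - 164289/4 = (-26/(-23))² - 164289/4 = (-26*(-1/23))² - 164289/4 = (26/23)² - 164289/4 = 676/529 - 164289/4 = -86906177/2116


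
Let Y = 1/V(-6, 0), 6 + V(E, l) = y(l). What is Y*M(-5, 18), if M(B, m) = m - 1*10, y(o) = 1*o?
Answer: -4/3 ≈ -1.3333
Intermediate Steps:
y(o) = o
V(E, l) = -6 + l
M(B, m) = -10 + m (M(B, m) = m - 10 = -10 + m)
Y = -⅙ (Y = 1/(-6 + 0) = 1/(-6) = -⅙ ≈ -0.16667)
Y*M(-5, 18) = -(-10 + 18)/6 = -⅙*8 = -4/3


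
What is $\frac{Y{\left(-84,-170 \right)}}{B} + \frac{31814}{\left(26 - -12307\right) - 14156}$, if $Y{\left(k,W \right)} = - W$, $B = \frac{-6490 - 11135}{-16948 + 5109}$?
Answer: $\frac{621660548}{6426075} \approx 96.74$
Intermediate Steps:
$B = \frac{17625}{11839}$ ($B = - \frac{17625}{-11839} = \left(-17625\right) \left(- \frac{1}{11839}\right) = \frac{17625}{11839} \approx 1.4887$)
$\frac{Y{\left(-84,-170 \right)}}{B} + \frac{31814}{\left(26 - -12307\right) - 14156} = \frac{\left(-1\right) \left(-170\right)}{\frac{17625}{11839}} + \frac{31814}{\left(26 - -12307\right) - 14156} = 170 \cdot \frac{11839}{17625} + \frac{31814}{\left(26 + 12307\right) - 14156} = \frac{402526}{3525} + \frac{31814}{12333 - 14156} = \frac{402526}{3525} + \frac{31814}{-1823} = \frac{402526}{3525} + 31814 \left(- \frac{1}{1823}\right) = \frac{402526}{3525} - \frac{31814}{1823} = \frac{621660548}{6426075}$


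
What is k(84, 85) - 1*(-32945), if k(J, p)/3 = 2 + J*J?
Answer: 54119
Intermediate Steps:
k(J, p) = 6 + 3*J**2 (k(J, p) = 3*(2 + J*J) = 3*(2 + J**2) = 6 + 3*J**2)
k(84, 85) - 1*(-32945) = (6 + 3*84**2) - 1*(-32945) = (6 + 3*7056) + 32945 = (6 + 21168) + 32945 = 21174 + 32945 = 54119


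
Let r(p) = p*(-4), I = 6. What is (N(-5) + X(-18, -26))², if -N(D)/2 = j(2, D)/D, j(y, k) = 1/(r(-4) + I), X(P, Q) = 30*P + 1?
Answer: 878766736/3025 ≈ 2.9050e+5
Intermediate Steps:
X(P, Q) = 1 + 30*P
r(p) = -4*p
j(y, k) = 1/22 (j(y, k) = 1/(-4*(-4) + 6) = 1/(16 + 6) = 1/22)
N(D) = -1/(11*D)
(N(-5) + X(-18, -26))² = (-1/11/(-5) + (1 + 30*(-18)))² = (-1/11*(-⅕) + (1 - 540))² = (1/55 - 539)² = (-29644/55)² = 878766736/3025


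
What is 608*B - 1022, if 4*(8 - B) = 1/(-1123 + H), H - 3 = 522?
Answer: 1148834/299 ≈ 3842.3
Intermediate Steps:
H = 525 (H = 3 + 522 = 525)
B = 19137/2392 (B = 8 - 1/(4*(-1123 + 525)) = 8 - 1/4/(-598) = 8 - 1/4*(-1/598) = 8 + 1/2392 = 19137/2392 ≈ 8.0004)
608*B - 1022 = 608*(19137/2392) - 1022 = 1454412/299 - 1022 = 1148834/299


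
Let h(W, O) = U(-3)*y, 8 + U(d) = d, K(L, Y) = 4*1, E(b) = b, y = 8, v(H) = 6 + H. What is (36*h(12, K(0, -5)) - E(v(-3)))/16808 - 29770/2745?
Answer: -101815711/9227592 ≈ -11.034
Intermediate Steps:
K(L, Y) = 4
U(d) = -8 + d
h(W, O) = -88 (h(W, O) = (-8 - 3)*8 = -11*8 = -88)
(36*h(12, K(0, -5)) - E(v(-3)))/16808 - 29770/2745 = (36*(-88) - (6 - 3))/16808 - 29770/2745 = (-3168 - 1*3)*(1/16808) - 29770*1/2745 = (-3168 - 3)*(1/16808) - 5954/549 = -3171*1/16808 - 5954/549 = -3171/16808 - 5954/549 = -101815711/9227592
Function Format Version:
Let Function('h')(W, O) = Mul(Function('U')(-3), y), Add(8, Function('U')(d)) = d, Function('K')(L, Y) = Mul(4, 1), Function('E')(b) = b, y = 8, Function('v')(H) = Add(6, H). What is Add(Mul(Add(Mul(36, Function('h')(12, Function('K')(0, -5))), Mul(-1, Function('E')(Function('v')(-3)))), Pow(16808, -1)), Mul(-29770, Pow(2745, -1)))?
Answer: Rational(-101815711, 9227592) ≈ -11.034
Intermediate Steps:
Function('K')(L, Y) = 4
Function('U')(d) = Add(-8, d)
Function('h')(W, O) = -88 (Function('h')(W, O) = Mul(Add(-8, -3), 8) = Mul(-11, 8) = -88)
Add(Mul(Add(Mul(36, Function('h')(12, Function('K')(0, -5))), Mul(-1, Function('E')(Function('v')(-3)))), Pow(16808, -1)), Mul(-29770, Pow(2745, -1))) = Add(Mul(Add(Mul(36, -88), Mul(-1, Add(6, -3))), Pow(16808, -1)), Mul(-29770, Pow(2745, -1))) = Add(Mul(Add(-3168, Mul(-1, 3)), Rational(1, 16808)), Mul(-29770, Rational(1, 2745))) = Add(Mul(Add(-3168, -3), Rational(1, 16808)), Rational(-5954, 549)) = Add(Mul(-3171, Rational(1, 16808)), Rational(-5954, 549)) = Add(Rational(-3171, 16808), Rational(-5954, 549)) = Rational(-101815711, 9227592)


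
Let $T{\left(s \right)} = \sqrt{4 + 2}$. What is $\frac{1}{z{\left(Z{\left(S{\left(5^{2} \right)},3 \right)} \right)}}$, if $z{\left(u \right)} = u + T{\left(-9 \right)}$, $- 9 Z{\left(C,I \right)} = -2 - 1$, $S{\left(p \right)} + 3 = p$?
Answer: $- \frac{3}{53} + \frac{9 \sqrt{6}}{53} \approx 0.35935$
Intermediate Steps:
$S{\left(p \right)} = -3 + p$
$T{\left(s \right)} = \sqrt{6}$
$Z{\left(C,I \right)} = \frac{1}{3}$ ($Z{\left(C,I \right)} = - \frac{-2 - 1}{9} = \left(- \frac{1}{9}\right) \left(-3\right) = \frac{1}{3}$)
$z{\left(u \right)} = u + \sqrt{6}$
$\frac{1}{z{\left(Z{\left(S{\left(5^{2} \right)},3 \right)} \right)}} = \frac{1}{\frac{1}{3} + \sqrt{6}}$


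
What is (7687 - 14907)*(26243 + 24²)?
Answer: -193633180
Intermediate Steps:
(7687 - 14907)*(26243 + 24²) = -7220*(26243 + 576) = -7220*26819 = -193633180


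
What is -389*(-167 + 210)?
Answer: -16727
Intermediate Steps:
-389*(-167 + 210) = -389*43 = -16727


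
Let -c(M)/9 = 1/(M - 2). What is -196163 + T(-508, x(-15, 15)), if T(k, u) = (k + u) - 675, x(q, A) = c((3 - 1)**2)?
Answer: -394701/2 ≈ -1.9735e+5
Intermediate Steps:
c(M) = -9/(-2 + M) (c(M) = -9/(M - 2) = -9/(-2 + M))
x(q, A) = -9/2 (x(q, A) = -9/(-2 + (3 - 1)**2) = -9/(-2 + 2**2) = -9/(-2 + 4) = -9/2)
T(k, u) = -675 + k + u
-196163 + T(-508, x(-15, 15)) = -196163 + (-675 - 508 - 9/2) = -196163 - 2375/2 = -394701/2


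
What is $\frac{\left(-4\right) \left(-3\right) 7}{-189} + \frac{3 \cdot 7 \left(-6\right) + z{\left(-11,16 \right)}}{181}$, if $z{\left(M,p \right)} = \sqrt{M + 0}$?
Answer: $- \frac{1858}{1629} + \frac{i \sqrt{11}}{181} \approx -1.1406 + 0.018324 i$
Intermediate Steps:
$z{\left(M,p \right)} = \sqrt{M}$
$\frac{\left(-4\right) \left(-3\right) 7}{-189} + \frac{3 \cdot 7 \left(-6\right) + z{\left(-11,16 \right)}}{181} = \frac{\left(-4\right) \left(-3\right) 7}{-189} + \frac{3 \cdot 7 \left(-6\right) + \sqrt{-11}}{181} = 12 \cdot 7 \left(- \frac{1}{189}\right) + \left(21 \left(-6\right) + i \sqrt{11}\right) \frac{1}{181} = 84 \left(- \frac{1}{189}\right) + \left(-126 + i \sqrt{11}\right) \frac{1}{181} = - \frac{4}{9} - \left(\frac{126}{181} - \frac{i \sqrt{11}}{181}\right) = - \frac{1858}{1629} + \frac{i \sqrt{11}}{181}$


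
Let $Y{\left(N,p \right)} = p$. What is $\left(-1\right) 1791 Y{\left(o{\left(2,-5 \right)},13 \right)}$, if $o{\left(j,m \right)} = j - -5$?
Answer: $-23283$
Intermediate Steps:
$o{\left(j,m \right)} = 5 + j$ ($o{\left(j,m \right)} = j + 5 = 5 + j$)
$\left(-1\right) 1791 Y{\left(o{\left(2,-5 \right)},13 \right)} = \left(-1\right) 1791 \cdot 13 = \left(-1791\right) 13 = -23283$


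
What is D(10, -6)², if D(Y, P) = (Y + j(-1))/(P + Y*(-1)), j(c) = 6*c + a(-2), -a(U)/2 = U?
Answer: ¼ ≈ 0.25000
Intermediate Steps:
a(U) = -2*U
j(c) = 4 + 6*c (j(c) = 6*c - 2*(-2) = 6*c + 4 = 4 + 6*c)
D(Y, P) = (-2 + Y)/(P - Y) (D(Y, P) = (Y + (4 + 6*(-1)))/(P + Y*(-1)) = (Y + (4 - 6))/(P - Y) = (Y - 2)/(P - Y) = (-2 + Y)/(P - Y))
D(10, -6)² = ((-2 + 10)/(-6 - 1*10))² = (8/(-6 - 10))² = (8/(-16))² = (-1/16*8)² = (-½)² = ¼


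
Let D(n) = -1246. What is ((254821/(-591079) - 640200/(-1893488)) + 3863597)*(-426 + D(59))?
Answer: -451872786435747254732/69950062097 ≈ -6.4599e+9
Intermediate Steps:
((254821/(-591079) - 640200/(-1893488)) + 3863597)*(-426 + D(59)) = ((254821/(-591079) - 640200/(-1893488)) + 3863597)*(-426 - 1246) = ((254821*(-1/591079) - 640200*(-1/1893488)) + 3863597)*(-1672) = ((-254821/591079 + 80025/236686) + 3863597)*(-1672) = (-13011466231/139900124194 + 3863597)*(-1672) = (540517687124099587/139900124194)*(-1672) = -451872786435747254732/69950062097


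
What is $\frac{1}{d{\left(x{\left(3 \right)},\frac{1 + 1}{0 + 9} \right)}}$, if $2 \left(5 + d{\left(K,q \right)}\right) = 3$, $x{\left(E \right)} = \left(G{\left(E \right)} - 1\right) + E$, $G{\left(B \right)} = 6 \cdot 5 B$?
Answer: $- \frac{2}{7} \approx -0.28571$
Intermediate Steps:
$G{\left(B \right)} = 30 B$
$x{\left(E \right)} = -1 + 31 E$ ($x{\left(E \right)} = \left(30 E - 1\right) + E = \left(-1 + 30 E\right) + E = -1 + 31 E$)
$d{\left(K,q \right)} = - \frac{7}{2}$ ($d{\left(K,q \right)} = -5 + \frac{1}{2} \cdot 3 = -5 + \frac{3}{2} = - \frac{7}{2}$)
$\frac{1}{d{\left(x{\left(3 \right)},\frac{1 + 1}{0 + 9} \right)}} = \frac{1}{- \frac{7}{2}} = - \frac{2}{7}$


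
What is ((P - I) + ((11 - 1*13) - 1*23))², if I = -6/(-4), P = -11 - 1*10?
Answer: 9025/4 ≈ 2256.3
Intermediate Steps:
P = -21 (P = -11 - 10 = -21)
I = 3/2 (I = -¼*(-6) = 3/2 ≈ 1.5000)
((P - I) + ((11 - 1*13) - 1*23))² = ((-21 - 1*3/2) + ((11 - 1*13) - 1*23))² = ((-21 - 3/2) + ((11 - 13) - 23))² = (-45/2 + (-2 - 23))² = (-45/2 - 25)² = (-95/2)² = 9025/4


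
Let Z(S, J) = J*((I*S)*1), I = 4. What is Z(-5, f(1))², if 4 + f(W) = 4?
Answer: 0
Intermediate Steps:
f(W) = 0 (f(W) = -4 + 4 = 0)
Z(S, J) = 4*J*S (Z(S, J) = J*((4*S)*1) = J*(4*S) = 4*J*S)
Z(-5, f(1))² = (4*0*(-5))² = 0² = 0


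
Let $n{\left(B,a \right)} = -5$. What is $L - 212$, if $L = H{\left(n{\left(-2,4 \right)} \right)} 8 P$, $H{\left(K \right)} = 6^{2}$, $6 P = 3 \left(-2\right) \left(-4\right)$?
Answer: $940$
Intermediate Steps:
$P = 4$ ($P = \frac{3 \left(-2\right) \left(-4\right)}{6} = \frac{\left(-6\right) \left(-4\right)}{6} = \frac{1}{6} \cdot 24 = 4$)
$H{\left(K \right)} = 36$
$L = 1152$ ($L = 36 \cdot 8 \cdot 4 = 288 \cdot 4 = 1152$)
$L - 212 = 1152 - 212 = 940$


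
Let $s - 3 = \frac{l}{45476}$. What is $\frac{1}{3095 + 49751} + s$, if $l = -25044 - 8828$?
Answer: $\frac{1354929963}{600806174} \approx 2.2552$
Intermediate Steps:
$l = -33872$ ($l = -25044 - 8828 = -33872$)
$s = \frac{25639}{11369}$ ($s = 3 - \frac{33872}{45476} = 3 - \frac{8468}{11369} = \frac{25639}{11369} \approx 2.2552$)
$\frac{1}{3095 + 49751} + s = \frac{1}{3095 + 49751} + \frac{25639}{11369} = \frac{1}{52846} + \frac{25639}{11369} = \frac{1354929963}{600806174}$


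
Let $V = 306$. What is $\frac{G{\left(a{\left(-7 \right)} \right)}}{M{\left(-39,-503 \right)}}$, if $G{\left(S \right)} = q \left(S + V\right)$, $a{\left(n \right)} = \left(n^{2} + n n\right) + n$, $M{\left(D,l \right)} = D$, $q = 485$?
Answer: $- \frac{192545}{39} \approx -4937.1$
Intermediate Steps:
$a{\left(n \right)} = n + 2 n^{2}$ ($a{\left(n \right)} = \left(n^{2} + n^{2}\right) + n = 2 n^{2} + n = n + 2 n^{2}$)
$G{\left(S \right)} = 148410 + 485 S$ ($G{\left(S \right)} = 485 \left(S + 306\right) = 485 \left(306 + S\right) = 148410 + 485 S$)
$\frac{G{\left(a{\left(-7 \right)} \right)}}{M{\left(-39,-503 \right)}} = \frac{148410 + 485 \left(- 7 \left(1 + 2 \left(-7\right)\right)\right)}{-39} = \left(148410 + 485 \left(- 7 \left(1 - 14\right)\right)\right) \left(- \frac{1}{39}\right) = \left(148410 + 485 \left(\left(-7\right) \left(-13\right)\right)\right) \left(- \frac{1}{39}\right) = \left(148410 + 485 \cdot 91\right) \left(- \frac{1}{39}\right) = \left(148410 + 44135\right) \left(- \frac{1}{39}\right) = 192545 \left(- \frac{1}{39}\right) = - \frac{192545}{39}$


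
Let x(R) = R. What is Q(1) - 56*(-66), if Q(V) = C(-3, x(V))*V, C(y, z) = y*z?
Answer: 3693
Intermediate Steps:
Q(V) = -3*V² (Q(V) = (-3*V)*V = -3*V²)
Q(1) - 56*(-66) = -3*1² - 56*(-66) = -3*1 + 3696 = -3 + 3696 = 3693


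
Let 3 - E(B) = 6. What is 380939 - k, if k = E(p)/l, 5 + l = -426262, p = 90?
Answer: 54127241570/142089 ≈ 3.8094e+5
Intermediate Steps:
E(B) = -3 (E(B) = 3 - 1*6 = 3 - 6 = -3)
l = -426267 (l = -5 - 426262 = -426267)
k = 1/142089 (k = -3/(-426267) = -3*(-1/426267) = 1/142089 ≈ 7.0378e-6)
380939 - k = 380939 - 1*1/142089 = 380939 - 1/142089 = 54127241570/142089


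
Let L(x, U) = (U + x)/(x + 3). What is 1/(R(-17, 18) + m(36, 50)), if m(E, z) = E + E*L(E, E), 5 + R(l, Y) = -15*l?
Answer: 13/4582 ≈ 0.0028372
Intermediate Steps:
R(l, Y) = -5 - 15*l
L(x, U) = (U + x)/(3 + x)
m(E, z) = E + 2*E²/(3 + E) (m(E, z) = E + E*((E + E)/(3 + E)) = E + E*((2*E)/(3 + E)) = E + E*(2*E/(3 + E)) = E + 2*E²/(3 + E))
1/(R(-17, 18) + m(36, 50)) = 1/((-5 - 15*(-17)) + 3*36*(1 + 36)/(3 + 36)) = 1/((-5 + 255) + 3*36*37/39) = 1/(250 + 3*36*(1/39)*37) = 1/(250 + 1332/13) = 1/(4582/13) = 13/4582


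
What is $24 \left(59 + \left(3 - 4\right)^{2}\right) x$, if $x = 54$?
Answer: $77760$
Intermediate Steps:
$24 \left(59 + \left(3 - 4\right)^{2}\right) x = 24 \left(59 + \left(3 - 4\right)^{2}\right) 54 = 24 \left(59 + \left(-1\right)^{2}\right) 54 = 24 \left(59 + 1\right) 54 = 24 \cdot 60 \cdot 54 = 1440 \cdot 54 = 77760$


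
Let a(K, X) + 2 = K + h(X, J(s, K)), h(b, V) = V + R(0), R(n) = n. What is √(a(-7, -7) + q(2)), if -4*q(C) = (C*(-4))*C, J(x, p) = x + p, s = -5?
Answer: I*√17 ≈ 4.1231*I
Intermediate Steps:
J(x, p) = p + x
h(b, V) = V (h(b, V) = V + 0 = V)
a(K, X) = -7 + 2*K (a(K, X) = -2 + (K + (K - 5)) = -2 + (K + (-5 + K)) = -2 + (-5 + 2*K) = -7 + 2*K)
q(C) = C² (q(C) = -C*(-4)*C/4 = -(-4*C)*C/4 = -(-1)*C² = C²)
√(a(-7, -7) + q(2)) = √((-7 + 2*(-7)) + 2²) = √((-7 - 14) + 4) = √(-21 + 4) = √(-17) = I*√17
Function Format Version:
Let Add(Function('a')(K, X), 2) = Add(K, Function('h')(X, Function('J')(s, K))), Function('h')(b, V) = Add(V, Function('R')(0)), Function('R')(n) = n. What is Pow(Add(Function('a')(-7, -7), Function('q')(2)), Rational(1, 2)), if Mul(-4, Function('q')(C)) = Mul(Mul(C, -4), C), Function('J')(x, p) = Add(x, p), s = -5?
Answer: Mul(I, Pow(17, Rational(1, 2))) ≈ Mul(4.1231, I)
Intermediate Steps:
Function('J')(x, p) = Add(p, x)
Function('h')(b, V) = V (Function('h')(b, V) = Add(V, 0) = V)
Function('a')(K, X) = Add(-7, Mul(2, K)) (Function('a')(K, X) = Add(-2, Add(K, Add(K, -5))) = Add(-2, Add(K, Add(-5, K))) = Add(-2, Add(-5, Mul(2, K))) = Add(-7, Mul(2, K)))
Function('q')(C) = Pow(C, 2) (Function('q')(C) = Mul(Rational(-1, 4), Mul(Mul(C, -4), C)) = Mul(Rational(-1, 4), Mul(Mul(-4, C), C)) = Mul(Rational(-1, 4), Mul(-4, Pow(C, 2))) = Pow(C, 2))
Pow(Add(Function('a')(-7, -7), Function('q')(2)), Rational(1, 2)) = Pow(Add(Add(-7, Mul(2, -7)), Pow(2, 2)), Rational(1, 2)) = Pow(Add(Add(-7, -14), 4), Rational(1, 2)) = Pow(Add(-21, 4), Rational(1, 2)) = Pow(-17, Rational(1, 2)) = Mul(I, Pow(17, Rational(1, 2)))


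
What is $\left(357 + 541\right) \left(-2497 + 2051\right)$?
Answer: $-400508$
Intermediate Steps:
$\left(357 + 541\right) \left(-2497 + 2051\right) = 898 \left(-446\right) = -400508$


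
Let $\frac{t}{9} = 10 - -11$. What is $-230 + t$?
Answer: $-41$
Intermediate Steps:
$t = 189$ ($t = 9 \left(10 - -11\right) = 9 \left(10 + 11\right) = 9 \cdot 21 = 189$)
$-230 + t = -230 + 189 = -41$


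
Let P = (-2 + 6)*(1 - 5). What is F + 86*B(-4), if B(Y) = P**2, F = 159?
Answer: 22175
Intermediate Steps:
P = -16 (P = 4*(-4) = -16)
B(Y) = 256 (B(Y) = (-16)**2 = 256)
F + 86*B(-4) = 159 + 86*256 = 159 + 22016 = 22175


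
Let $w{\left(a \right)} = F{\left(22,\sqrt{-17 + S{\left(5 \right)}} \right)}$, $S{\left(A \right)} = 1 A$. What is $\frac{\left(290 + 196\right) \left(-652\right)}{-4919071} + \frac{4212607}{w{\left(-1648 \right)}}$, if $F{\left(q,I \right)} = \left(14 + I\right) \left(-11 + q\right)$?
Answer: $\frac{145055152998247}{5627417224} - \frac{4212607 i \sqrt{3}}{1144} \approx 25777.0 - 6378.0 i$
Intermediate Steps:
$S{\left(A \right)} = A$
$F{\left(q,I \right)} = \left(-11 + q\right) \left(14 + I\right)$
$w{\left(a \right)} = 154 + 22 i \sqrt{3}$ ($w{\left(a \right)} = -154 - 11 \sqrt{-17 + 5} + 14 \cdot 22 + \sqrt{-17 + 5} \cdot 22 = -154 - 11 \sqrt{-12} + 308 + \sqrt{-12} \cdot 22 = -154 - 11 \cdot 2 i \sqrt{3} + 308 + 2 i \sqrt{3} \cdot 22 = -154 - 22 i \sqrt{3} + 308 + 44 i \sqrt{3} = 154 + 22 i \sqrt{3}$)
$\frac{\left(290 + 196\right) \left(-652\right)}{-4919071} + \frac{4212607}{w{\left(-1648 \right)}} = \frac{\left(290 + 196\right) \left(-652\right)}{-4919071} + \frac{4212607}{154 + 22 i \sqrt{3}} = 486 \left(-652\right) \left(- \frac{1}{4919071}\right) + \frac{4212607}{154 + 22 i \sqrt{3}} = \left(-316872\right) \left(- \frac{1}{4919071}\right) + \frac{4212607}{154 + 22 i \sqrt{3}} = \frac{316872}{4919071} + \frac{4212607}{154 + 22 i \sqrt{3}}$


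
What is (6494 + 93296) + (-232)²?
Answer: 153614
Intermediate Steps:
(6494 + 93296) + (-232)² = 99790 + 53824 = 153614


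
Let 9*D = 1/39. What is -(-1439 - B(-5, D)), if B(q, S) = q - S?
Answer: 503333/351 ≈ 1434.0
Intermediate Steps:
D = 1/351 (D = (1/9)/39 = (1/9)*(1/39) = 1/351 ≈ 0.0028490)
-(-1439 - B(-5, D)) = -(-1439 - (-5 - 1*1/351)) = -(-1439 - (-5 - 1/351)) = -(-1439 - 1*(-1756/351)) = -(-1439 + 1756/351) = -1*(-503333/351) = 503333/351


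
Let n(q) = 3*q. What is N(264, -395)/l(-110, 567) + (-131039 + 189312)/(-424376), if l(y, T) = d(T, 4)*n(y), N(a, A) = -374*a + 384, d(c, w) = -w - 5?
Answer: -2328405509/70022040 ≈ -33.252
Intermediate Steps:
d(c, w) = -5 - w
N(a, A) = 384 - 374*a
l(y, T) = -27*y (l(y, T) = (-5 - 1*4)*(3*y) = (-5 - 4)*(3*y) = -27*y)
N(264, -395)/l(-110, 567) + (-131039 + 189312)/(-424376) = (384 - 374*264)/((-27*(-110))) + (-131039 + 189312)/(-424376) = (384 - 98736)/2970 + 58273*(-1/424376) = -98352*1/2970 - 58273/424376 = -5464/165 - 58273/424376 = -2328405509/70022040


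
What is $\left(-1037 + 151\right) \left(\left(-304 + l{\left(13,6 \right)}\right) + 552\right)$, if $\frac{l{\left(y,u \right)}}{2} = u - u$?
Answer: $-219728$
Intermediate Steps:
$l{\left(y,u \right)} = 0$ ($l{\left(y,u \right)} = 2 \left(u - u\right) = 2 \cdot 0 = 0$)
$\left(-1037 + 151\right) \left(\left(-304 + l{\left(13,6 \right)}\right) + 552\right) = \left(-1037 + 151\right) \left(\left(-304 + 0\right) + 552\right) = - 886 \left(-304 + 552\right) = \left(-886\right) 248 = -219728$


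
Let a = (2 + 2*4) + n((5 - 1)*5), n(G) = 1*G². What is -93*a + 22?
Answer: -38108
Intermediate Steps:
n(G) = G²
a = 410 (a = (2 + 2*4) + ((5 - 1)*5)² = (2 + 8) + (4*5)² = 10 + 20² = 10 + 400 = 410)
-93*a + 22 = -93*410 + 22 = -38130 + 22 = -38108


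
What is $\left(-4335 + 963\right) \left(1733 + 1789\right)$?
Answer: $-11876184$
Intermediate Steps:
$\left(-4335 + 963\right) \left(1733 + 1789\right) = \left(-3372\right) 3522 = -11876184$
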